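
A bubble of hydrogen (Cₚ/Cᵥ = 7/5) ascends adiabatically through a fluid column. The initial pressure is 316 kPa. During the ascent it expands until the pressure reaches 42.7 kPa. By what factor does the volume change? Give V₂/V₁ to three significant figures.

V₂/V₁ ≈ 4.18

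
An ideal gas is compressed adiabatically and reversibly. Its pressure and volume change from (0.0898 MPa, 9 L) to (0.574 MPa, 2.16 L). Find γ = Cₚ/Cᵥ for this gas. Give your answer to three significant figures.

PV^γ = const ⇒ γ = ln(P₂/P₁) / ln(V₁/V₂).
γ = ln(0.574/0.0898) / ln(9/2.16) = 1.3.

γ ≈ 1.30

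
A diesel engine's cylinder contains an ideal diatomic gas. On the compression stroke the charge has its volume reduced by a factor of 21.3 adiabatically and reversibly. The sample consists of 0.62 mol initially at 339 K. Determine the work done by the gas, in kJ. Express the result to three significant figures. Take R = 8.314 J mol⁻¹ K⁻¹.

W ≈ -10.5 kJ

Adiabatic: T₁V₁^(γ−1) = T₂V₂^(γ−1) ⇒ T₂ = T₁ (V₁/V₂)^(γ−1).
γ = 7/5 for a diatomic ideal gas, so γ−1 = 2/5.
T₂ = 339 × 21.3^(2/5) = 1152 K.
Q = 0, so ΔU = W_on_gas = nCᵥΔT with Cᵥ = R/(γ−1) = 20.79 J/(mol·K).
ΔU = 0.62 × 20.79 × (1152 − 339) = 10480 J.
Work done by the gas = −ΔU = -10480 J.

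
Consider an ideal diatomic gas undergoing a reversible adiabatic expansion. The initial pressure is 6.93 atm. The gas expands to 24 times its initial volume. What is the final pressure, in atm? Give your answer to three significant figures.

Adiabatic: P₁V₁^γ = P₂V₂^γ ⇒ P₂ = P₁ (V₁/V₂)^γ.
For a diatomic ideal gas γ = 7/5.
P₂ = 6.93 × (1/24)^(7/5) = 0.08099 atm.

P₂ ≈ 0.0810 atm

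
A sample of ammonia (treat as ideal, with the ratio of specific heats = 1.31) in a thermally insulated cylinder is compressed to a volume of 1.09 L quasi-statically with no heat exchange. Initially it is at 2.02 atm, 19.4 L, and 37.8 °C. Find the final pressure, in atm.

Since PV^γ is constant along a reversible adiabat, P₂ = P₁ (V₁/V₂)^γ.
P₂ = 2.02 × (19.4/1.09)^(1.31) = 87.77 atm.

P₂ ≈ 87.8 atm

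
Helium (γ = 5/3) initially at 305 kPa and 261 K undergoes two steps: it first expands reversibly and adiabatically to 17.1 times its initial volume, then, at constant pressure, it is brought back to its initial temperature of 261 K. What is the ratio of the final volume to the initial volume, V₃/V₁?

V₃/V₁ ≈ 113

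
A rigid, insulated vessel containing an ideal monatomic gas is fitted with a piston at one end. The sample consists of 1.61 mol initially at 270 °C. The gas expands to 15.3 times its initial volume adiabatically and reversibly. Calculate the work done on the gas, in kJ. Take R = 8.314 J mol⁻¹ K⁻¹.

W ≈ -9.14 kJ

Adiabatic: T₁V₁^(γ−1) = T₂V₂^(γ−1) ⇒ T₂ = T₁ (V₁/V₂)^(γ−1).
γ = 5/3 for a monatomic ideal gas, so γ−1 = 2/3.
T₁ = 270 °C = 543.1 K.
T₂ = 543.1 × (1/15.3)^(2/3) = 88.13 K.
Q = 0, so ΔU = W_on_gas = nCᵥΔT with Cᵥ = R/(γ−1) = 12.47 J/(mol·K).
ΔU = 1.61 × 12.47 × (88.13 − 543.1) = -9136 J.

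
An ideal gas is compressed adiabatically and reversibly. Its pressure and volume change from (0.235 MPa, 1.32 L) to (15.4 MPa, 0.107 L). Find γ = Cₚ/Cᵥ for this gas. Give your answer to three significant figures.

γ ≈ 1.66

PV^γ = const ⇒ γ = ln(P₂/P₁) / ln(V₁/V₂).
γ = ln(15.4/0.235) / ln(1.32/0.107) = 1.665.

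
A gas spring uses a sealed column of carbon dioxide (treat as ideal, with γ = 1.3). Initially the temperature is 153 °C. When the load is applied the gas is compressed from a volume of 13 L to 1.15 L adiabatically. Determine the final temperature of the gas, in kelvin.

T₂ ≈ 882 K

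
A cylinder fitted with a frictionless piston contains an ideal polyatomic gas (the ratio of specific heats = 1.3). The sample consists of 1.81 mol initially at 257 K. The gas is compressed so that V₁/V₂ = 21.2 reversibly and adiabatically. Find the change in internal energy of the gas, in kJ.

ΔU ≈ 19.3 kJ

Adiabatic: T₁V₁^(γ−1) = T₂V₂^(γ−1) ⇒ T₂ = T₁ (V₁/V₂)^(γ−1).
T₂ = 257 × 21.2^(0.3) = 642.4 K.
Q = 0, so ΔU = W_on_gas = nCᵥΔT with Cᵥ = R/(γ−1) = 27.71 J/(mol·K).
ΔU = 1.81 × 27.71 × (642.4 − 257) = 19330 J.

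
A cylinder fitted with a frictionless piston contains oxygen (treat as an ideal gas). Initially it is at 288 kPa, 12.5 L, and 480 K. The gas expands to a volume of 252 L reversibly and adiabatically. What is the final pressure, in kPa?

P₂ ≈ 4.30 kPa

Since PV^γ is constant along a reversible adiabat, P₂ = P₁ (V₁/V₂)^γ.
γ = 7/5 for a diatomic ideal gas.
P₂ = 288 × (12.5/252)^(7/5) = 4.296 kPa.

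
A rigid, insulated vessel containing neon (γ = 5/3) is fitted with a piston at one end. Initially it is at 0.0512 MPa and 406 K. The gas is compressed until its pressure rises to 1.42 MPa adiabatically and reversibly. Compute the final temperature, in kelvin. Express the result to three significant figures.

T₂ ≈ 1530 K

Adiabatic: T₂/T₁ = (P₂/P₁)^((γ−1)/γ).
T₂ = 406 × (1.42/0.0512)^(2/5) = 1534 K.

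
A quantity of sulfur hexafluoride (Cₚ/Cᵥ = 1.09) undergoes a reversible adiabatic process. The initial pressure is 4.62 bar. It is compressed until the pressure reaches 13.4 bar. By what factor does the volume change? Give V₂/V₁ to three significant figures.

From PV^γ = const, V₂/V₁ = (P₁/P₂)^(1/γ).
V₂/V₁ = (4.62/13.4)^(0.917) = 0.3765.

V₂/V₁ ≈ 0.376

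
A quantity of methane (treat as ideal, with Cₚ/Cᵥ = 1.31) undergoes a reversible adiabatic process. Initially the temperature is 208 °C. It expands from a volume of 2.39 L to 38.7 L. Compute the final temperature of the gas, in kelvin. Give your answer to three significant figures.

T₂ ≈ 203 K

For a reversible adiabat TV^(γ−1) is constant, so T₂ = T₁ (V₁/V₂)^(γ−1).
T₁ = 208 °C = 481.1 K.
T₂ = 481.1 × (2.39/38.7)^(0.31) = 203 K.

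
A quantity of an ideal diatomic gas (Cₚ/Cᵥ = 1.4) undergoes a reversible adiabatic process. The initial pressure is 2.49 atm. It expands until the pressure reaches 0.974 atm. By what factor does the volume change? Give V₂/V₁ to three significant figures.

V₂/V₁ ≈ 1.96

From PV^γ = const, V₂/V₁ = (P₁/P₂)^(1/γ).
V₂/V₁ = (2.49/0.974)^(0.714) = 1.955.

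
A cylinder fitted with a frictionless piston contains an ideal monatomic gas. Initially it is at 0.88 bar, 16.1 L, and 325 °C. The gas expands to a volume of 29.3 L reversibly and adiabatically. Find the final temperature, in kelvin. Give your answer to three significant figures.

T₂ ≈ 401 K

Adiabatic: T₁V₁^(γ−1) = T₂V₂^(γ−1) ⇒ T₂ = T₁ (V₁/V₂)^(γ−1).
γ = 5/3 for a monatomic ideal gas.
T₁ = 325 °C = 598.1 K.
T₂ = 598.1 × (16.1/29.3)^(2/3) = 401.3 K.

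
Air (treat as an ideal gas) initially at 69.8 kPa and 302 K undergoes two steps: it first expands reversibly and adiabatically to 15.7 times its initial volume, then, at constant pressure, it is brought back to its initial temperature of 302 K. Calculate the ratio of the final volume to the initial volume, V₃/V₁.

V₃/V₁ ≈ 47.2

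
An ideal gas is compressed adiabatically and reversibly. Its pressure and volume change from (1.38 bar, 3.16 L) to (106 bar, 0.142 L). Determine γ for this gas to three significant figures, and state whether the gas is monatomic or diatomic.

PV^γ = const ⇒ γ = ln(P₂/P₁) / ln(V₁/V₂).
γ = ln(106/1.38) / ln(3.16/0.142) = 1.399.
γ ≈ 1.40 is close to 7/5, so the gas is diatomic.

γ ≈ 1.40; diatomic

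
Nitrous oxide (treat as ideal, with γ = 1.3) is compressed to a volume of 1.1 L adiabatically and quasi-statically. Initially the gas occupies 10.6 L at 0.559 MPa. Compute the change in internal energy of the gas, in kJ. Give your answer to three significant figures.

ΔU ≈ 19.2 kJ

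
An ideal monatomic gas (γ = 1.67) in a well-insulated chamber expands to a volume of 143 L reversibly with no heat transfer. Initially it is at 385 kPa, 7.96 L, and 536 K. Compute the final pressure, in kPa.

P₂ ≈ 3.09 kPa

Since PV^γ is constant along a reversible adiabat, P₂ = P₁ (V₁/V₂)^γ.
P₂ = 385 × (7.96/143)^(1.67) = 3.094 kPa.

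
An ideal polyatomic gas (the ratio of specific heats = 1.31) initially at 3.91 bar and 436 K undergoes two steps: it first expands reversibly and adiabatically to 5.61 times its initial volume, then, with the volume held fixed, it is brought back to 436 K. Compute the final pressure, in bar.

Adiabatic step (PV^γ = const): P₂ = 3.91×(1/5.61)^(1.31) = 0.4084 bar; T₂ = 436×(1/5.61)^(0.31) = 255.5 K.
Isochoric: P₃ = P₂(T₃/T₂) = 0.4084 × (436/255.5) = 0.697 bar.

P₃ ≈ 0.697 bar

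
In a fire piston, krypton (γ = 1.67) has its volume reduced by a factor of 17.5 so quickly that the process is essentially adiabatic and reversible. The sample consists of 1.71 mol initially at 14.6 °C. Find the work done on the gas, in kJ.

W ≈ 35.4 kJ

Adiabatic: T₁V₁^(γ−1) = T₂V₂^(γ−1) ⇒ T₂ = T₁ (V₁/V₂)^(γ−1).
T₁ = 14.6 °C = 287.8 K.
T₂ = 287.8 × 17.5^(0.67) = 1958 K.
Q = 0, so ΔU = W_on_gas = nCᵥΔT with Cᵥ = R/(γ−1) = 12.41 J/(mol·K).
ΔU = 1.71 × 12.41 × (1958 − 287.8) = 35450 J.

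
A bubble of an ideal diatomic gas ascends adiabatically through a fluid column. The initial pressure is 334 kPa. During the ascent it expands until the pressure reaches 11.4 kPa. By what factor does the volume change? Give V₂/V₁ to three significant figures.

V₂/V₁ ≈ 11.2

From PV^γ = const, V₂/V₁ = (P₁/P₂)^(1/γ).
For a diatomic ideal gas γ = 7/5.
V₂/V₁ = (334/11.4)^(5/7) = 11.16.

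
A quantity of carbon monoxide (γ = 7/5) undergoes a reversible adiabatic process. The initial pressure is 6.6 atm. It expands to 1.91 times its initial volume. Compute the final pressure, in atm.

Since PV^γ is constant along a reversible adiabat, P₂ = P₁ (V₁/V₂)^γ.
P₂ = 6.6 × (1/1.91)^(7/5) = 2.667 atm.

P₂ ≈ 2.67 atm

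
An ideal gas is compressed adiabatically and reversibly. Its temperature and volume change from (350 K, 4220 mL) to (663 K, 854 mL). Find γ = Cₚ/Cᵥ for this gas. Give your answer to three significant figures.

γ ≈ 1.40

TV^(γ−1) = const ⇒ γ − 1 = ln(T₂/T₁) / ln(V₁/V₂).
γ = 1 + ln(663/350) / ln(4220/854) = 1.4.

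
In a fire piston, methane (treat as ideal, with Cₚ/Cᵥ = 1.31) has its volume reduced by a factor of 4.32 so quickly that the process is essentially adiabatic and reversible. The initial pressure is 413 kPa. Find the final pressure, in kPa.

P₂ ≈ 2810 kPa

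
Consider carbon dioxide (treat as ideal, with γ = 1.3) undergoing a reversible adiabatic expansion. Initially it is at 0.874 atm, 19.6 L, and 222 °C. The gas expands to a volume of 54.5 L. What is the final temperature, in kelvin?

T₂ ≈ 364 K

For a reversible adiabat TV^(γ−1) is constant, so T₂ = T₁ (V₁/V₂)^(γ−1).
T₁ = 222 °C = 495.1 K.
T₂ = 495.1 × (19.6/54.5)^(0.3) = 364.3 K.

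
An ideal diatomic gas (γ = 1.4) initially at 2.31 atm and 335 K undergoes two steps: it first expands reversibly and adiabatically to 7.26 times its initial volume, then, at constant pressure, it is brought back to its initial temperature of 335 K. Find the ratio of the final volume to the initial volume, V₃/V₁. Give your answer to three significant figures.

Adiabatic step: V₂/V₁ = 7.26; T₂ = T₁·(1/7.26)^(0.4) = 151.6 K.
Isobaric step: V₃/V₂ = T₃/T₂ = 335/151.6.
V₃/V₁ = (V₂/V₁)(V₃/V₂) = 7.26 × (335/151.6) = 16.04.

V₃/V₁ ≈ 16.0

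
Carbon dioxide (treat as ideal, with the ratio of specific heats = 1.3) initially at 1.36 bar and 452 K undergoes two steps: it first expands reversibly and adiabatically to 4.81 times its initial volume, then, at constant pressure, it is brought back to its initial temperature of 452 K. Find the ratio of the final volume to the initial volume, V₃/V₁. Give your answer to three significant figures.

Adiabatic step: V₂/V₁ = 4.81; T₂ = T₁·(1/4.81)^(0.3) = 282.2 K.
Isobaric step: V₃/V₂ = T₃/T₂ = 452/282.2.
V₃/V₁ = (V₂/V₁)(V₃/V₂) = 4.81 × (452/282.2) = 7.705.

V₃/V₁ ≈ 7.71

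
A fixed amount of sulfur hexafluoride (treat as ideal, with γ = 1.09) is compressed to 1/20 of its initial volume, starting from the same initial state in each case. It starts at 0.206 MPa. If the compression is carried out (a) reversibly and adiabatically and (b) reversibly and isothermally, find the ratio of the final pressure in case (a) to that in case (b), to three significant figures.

P_adiabatic / P_isothermal ≈ 1.31

Isothermal: P_b = P₁(V₁/V₂) = 0.206×20.
Adiabatic: P_a = P₁(V₁/V₂)^γ = 0.206×20^(1.09).
P_a/P_b = (V₁/V₂)^(γ−1) = 20^(0.09) = 1.309.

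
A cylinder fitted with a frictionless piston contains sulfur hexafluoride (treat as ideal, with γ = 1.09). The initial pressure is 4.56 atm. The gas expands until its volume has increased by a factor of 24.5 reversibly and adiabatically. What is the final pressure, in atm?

P₂ ≈ 0.140 atm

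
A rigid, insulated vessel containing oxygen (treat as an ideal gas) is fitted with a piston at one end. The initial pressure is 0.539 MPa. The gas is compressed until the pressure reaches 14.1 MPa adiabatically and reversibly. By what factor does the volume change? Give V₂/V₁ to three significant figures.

From PV^γ = const, V₂/V₁ = (P₁/P₂)^(1/γ).
For a diatomic ideal gas γ = 7/5.
V₂/V₁ = (0.539/14.1)^(5/7) = 0.09714.

V₂/V₁ ≈ 0.0971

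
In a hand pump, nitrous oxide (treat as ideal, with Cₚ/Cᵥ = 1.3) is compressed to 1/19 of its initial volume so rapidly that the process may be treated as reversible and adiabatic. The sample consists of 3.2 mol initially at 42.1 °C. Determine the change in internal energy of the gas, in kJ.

ΔU ≈ 39.7 kJ

For a reversible adiabat TV^(γ−1) is constant, so T₂ = T₁ (V₁/V₂)^(γ−1).
T₁ = 42.1 °C = 315.2 K.
T₂ = 315.2 × 19^(0.3) = 762.6 K.
Q = 0, so ΔU = W_on_gas = nCᵥΔT with Cᵥ = R/(γ−1) = 27.71 J/(mol·K).
ΔU = 3.2 × 27.71 × (762.6 − 315.2) = 39670 J.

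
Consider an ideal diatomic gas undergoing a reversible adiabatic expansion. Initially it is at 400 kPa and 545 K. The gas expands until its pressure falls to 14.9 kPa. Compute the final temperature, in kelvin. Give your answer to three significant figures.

T₂ ≈ 213 K

Adiabatic: T₂/T₁ = (P₂/P₁)^((γ−1)/γ).
For a diatomic ideal gas γ = 7/5, so (γ−1)/γ = 2/7.
T₂ = 545 × (14.9/400)^(2/7) = 212.9 K.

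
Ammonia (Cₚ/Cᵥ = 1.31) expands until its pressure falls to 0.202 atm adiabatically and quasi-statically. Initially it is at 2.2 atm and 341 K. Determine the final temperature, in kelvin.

T₂ ≈ 194 K

Along an adiabat T P^((1−γ)/γ) is constant, so T₂ = T₁ (P₂/P₁)^((γ−1)/γ).
T₂ = 341 × (0.202/2.2)^(0.237) = 193.8 K.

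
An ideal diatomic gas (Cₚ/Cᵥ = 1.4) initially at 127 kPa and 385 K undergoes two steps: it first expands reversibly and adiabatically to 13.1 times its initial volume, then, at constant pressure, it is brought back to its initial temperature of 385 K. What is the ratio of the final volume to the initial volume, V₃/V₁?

V₃/V₁ ≈ 36.7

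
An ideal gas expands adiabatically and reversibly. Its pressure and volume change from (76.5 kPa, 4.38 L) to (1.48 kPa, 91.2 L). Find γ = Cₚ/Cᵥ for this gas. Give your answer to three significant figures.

PV^γ = const ⇒ γ = ln(P₂/P₁) / ln(V₁/V₂).
γ = ln(1.48/76.5) / ln(4.38/91.2) = 1.299.

γ ≈ 1.30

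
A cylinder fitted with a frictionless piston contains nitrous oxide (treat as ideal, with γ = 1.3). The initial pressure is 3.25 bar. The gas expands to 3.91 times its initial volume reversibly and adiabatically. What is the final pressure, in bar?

P₂ ≈ 0.552 bar

Adiabatic: P₁V₁^γ = P₂V₂^γ ⇒ P₂ = P₁ (V₁/V₂)^γ.
P₂ = 3.25 × (1/3.91)^(1.3) = 0.5521 bar.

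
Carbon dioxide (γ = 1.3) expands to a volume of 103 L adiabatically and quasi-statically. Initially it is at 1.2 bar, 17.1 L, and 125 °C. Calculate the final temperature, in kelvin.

T₂ ≈ 232 K

Adiabatic: T₁V₁^(γ−1) = T₂V₂^(γ−1) ⇒ T₂ = T₁ (V₁/V₂)^(γ−1).
T₁ = 125 °C = 398.1 K.
T₂ = 398.1 × (17.1/103)^(0.3) = 232.3 K.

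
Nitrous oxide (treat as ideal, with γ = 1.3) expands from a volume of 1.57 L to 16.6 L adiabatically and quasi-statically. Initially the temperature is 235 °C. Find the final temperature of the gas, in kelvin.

For a reversible adiabat TV^(γ−1) is constant, so T₂ = T₁ (V₁/V₂)^(γ−1).
T₁ = 235 °C = 508.1 K.
T₂ = 508.1 × (1.57/16.6)^(0.3) = 250.5 K.

T₂ ≈ 250 K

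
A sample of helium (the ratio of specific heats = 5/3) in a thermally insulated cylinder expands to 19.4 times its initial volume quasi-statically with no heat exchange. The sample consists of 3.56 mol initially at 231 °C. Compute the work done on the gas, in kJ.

For a reversible adiabat TV^(γ−1) is constant, so T₂ = T₁ (V₁/V₂)^(γ−1).
T₁ = 231 °C = 504.1 K.
T₂ = 504.1 × (1/19.4)^(2/3) = 69.83 K.
Q = 0, so ΔU = W_on_gas = nCᵥΔT with Cᵥ = R/(γ−1) = 12.47 J/(mol·K).
ΔU = 3.56 × 12.47 × (69.83 − 504.1) = -19280 J.

W ≈ -19.3 kJ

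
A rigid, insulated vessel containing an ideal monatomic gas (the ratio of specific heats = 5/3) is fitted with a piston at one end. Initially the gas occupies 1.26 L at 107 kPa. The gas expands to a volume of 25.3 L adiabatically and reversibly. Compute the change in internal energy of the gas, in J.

ΔU ≈ -175 J

P₂ = P₁(V₁/V₂)^γ = 107×(1.26/25.3)^(5/3) = 0.7213 kPa.
For a reversible adiabat, W_by_gas = (P₁V₁ − P₂V₂)/(γ−1).
W_by = (107000×0.00126 − 721.3×0.0253) / (2/3) = 174.9 J.
Q = 0 ⇒ ΔU = −W_by = -174.9 J.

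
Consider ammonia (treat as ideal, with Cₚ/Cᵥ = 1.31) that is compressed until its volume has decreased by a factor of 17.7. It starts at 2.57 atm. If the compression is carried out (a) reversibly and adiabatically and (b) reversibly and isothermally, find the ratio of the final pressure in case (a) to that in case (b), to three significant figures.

Isothermal: P_b = P₁(V₁/V₂) = 2.57×17.7.
Adiabatic: P_a = P₁(V₁/V₂)^γ = 2.57×17.7^(1.31).
P_a/P_b = (V₁/V₂)^(γ−1) = 17.7^(0.31) = 2.437.

P_adiabatic / P_isothermal ≈ 2.44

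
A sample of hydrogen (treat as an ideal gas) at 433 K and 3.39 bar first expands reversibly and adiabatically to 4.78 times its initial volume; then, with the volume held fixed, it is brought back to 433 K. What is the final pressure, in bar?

P₃ ≈ 0.709 bar

For a diatomic ideal gas γ = 7/5.
Adiabatic step (PV^γ = const): P₂ = 3.39×(1/4.78)^(7/5) = 0.3793 bar; T₂ = 433×(1/4.78)^(2/5) = 231.6 K.
Isochoric: P₃ = P₂(T₃/T₂) = 0.3793 × (433/231.6) = 0.7092 bar.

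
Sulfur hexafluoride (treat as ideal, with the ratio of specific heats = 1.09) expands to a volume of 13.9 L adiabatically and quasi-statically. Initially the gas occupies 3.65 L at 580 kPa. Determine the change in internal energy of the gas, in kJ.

P₂ = P₁(V₁/V₂)^γ = 580×(3.65/13.9)^(1.09) = 135 kPa.
For a reversible adiabat, W_by_gas = (P₁V₁ − P₂V₂)/(γ−1).
W_by = (580000×0.00365 − 135000×0.0139) / (0.09) = 2667 J.
Q = 0 ⇒ ΔU = −W_by = -2667 J.

ΔU ≈ -2.67 kJ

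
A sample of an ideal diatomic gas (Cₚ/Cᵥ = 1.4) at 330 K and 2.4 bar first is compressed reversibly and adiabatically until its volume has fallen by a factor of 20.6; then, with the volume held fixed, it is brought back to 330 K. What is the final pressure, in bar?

P₃ ≈ 49.4 bar

Adiabatic step (PV^γ = const): P₂ = 2.4×20.6^(1.4) = 165.8 bar; T₂ = 330×20.6^(0.4) = 1107 K.
Isochoric: P₃ = P₂(T₃/T₂) = 165.8 × (330/1107) = 49.44 bar.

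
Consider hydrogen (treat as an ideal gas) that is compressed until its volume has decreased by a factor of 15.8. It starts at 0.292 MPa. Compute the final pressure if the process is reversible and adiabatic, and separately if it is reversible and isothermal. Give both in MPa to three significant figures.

adiabatic: 13.9 MPa; isothermal: 4.61 MPa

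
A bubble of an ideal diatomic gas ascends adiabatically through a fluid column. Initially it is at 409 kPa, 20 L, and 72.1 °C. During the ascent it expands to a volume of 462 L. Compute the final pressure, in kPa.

P₂ ≈ 5.04 kPa

Since PV^γ is constant along a reversible adiabat, P₂ = P₁ (V₁/V₂)^γ.
γ = 7/5 for a diatomic ideal gas.
P₂ = 409 × (20/462)^(7/5) = 5.043 kPa.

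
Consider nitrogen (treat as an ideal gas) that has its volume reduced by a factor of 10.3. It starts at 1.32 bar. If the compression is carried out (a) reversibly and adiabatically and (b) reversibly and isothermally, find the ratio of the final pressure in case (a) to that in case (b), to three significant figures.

P_adiabatic / P_isothermal ≈ 2.54

For a diatomic ideal gas γ = 7/5.
Isothermal: P_b = P₁(V₁/V₂) = 1.32×10.3.
Adiabatic: P_a = P₁(V₁/V₂)^γ = 1.32×10.3^(7/5).
P_a/P_b = (V₁/V₂)^(γ−1) = 10.3^(2/5) = 2.542.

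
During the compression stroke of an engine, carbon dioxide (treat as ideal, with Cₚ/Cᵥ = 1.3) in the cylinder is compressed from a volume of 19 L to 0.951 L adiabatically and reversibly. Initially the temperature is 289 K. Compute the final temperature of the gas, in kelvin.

T₂ ≈ 710 K

For a reversible adiabat TV^(γ−1) is constant, so T₂ = T₁ (V₁/V₂)^(γ−1).
T₂ = 289 × (19/0.951)^(0.3) = 709.7 K.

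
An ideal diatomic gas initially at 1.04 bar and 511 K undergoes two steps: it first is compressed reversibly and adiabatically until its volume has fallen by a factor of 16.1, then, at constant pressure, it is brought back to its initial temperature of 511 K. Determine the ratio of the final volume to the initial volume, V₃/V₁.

For a diatomic ideal gas γ = 7/5.
Adiabatic step: V₂/V₁ = 0.06211; T₂ = T₁·16.1^(2/5) = 1553 K.
Isobaric step: V₃/V₂ = T₃/T₂ = 511/1553.
V₃/V₁ = (V₂/V₁)(V₃/V₂) = 0.06211 × (511/1553) = 0.02044.

V₃/V₁ ≈ 0.0204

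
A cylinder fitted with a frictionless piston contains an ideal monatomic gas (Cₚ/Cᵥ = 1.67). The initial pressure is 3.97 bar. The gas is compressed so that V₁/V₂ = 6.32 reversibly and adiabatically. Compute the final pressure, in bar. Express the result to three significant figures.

P₂ ≈ 86.3 bar

Since PV^γ is constant along a reversible adiabat, P₂ = P₁ (V₁/V₂)^γ.
P₂ = 3.97 × 6.32^(1.67) = 86.3 bar.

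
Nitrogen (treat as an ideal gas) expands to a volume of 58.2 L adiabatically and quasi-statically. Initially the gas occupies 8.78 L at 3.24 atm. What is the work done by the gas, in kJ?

γ = 7/5 for a diatomic ideal gas.
P₂ = P₁(V₁/V₂)^γ = 3.24×(8.78/58.2)^(7/5) = 0.2294 atm.
For a reversible adiabat, W_by_gas = (P₁V₁ − P₂V₂)/(γ−1).
W_by = (328300×0.00878 − 23240×0.0582) / (2/5) = 3824 J.

W ≈ 3.82 kJ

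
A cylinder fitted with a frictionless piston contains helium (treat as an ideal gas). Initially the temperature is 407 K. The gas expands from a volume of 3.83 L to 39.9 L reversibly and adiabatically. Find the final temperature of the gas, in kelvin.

T₂ ≈ 85.3 K

For a reversible adiabat TV^(γ−1) is constant, so T₂ = T₁ (V₁/V₂)^(γ−1).
For a monatomic ideal gas γ = 5/3, so γ−1 = 2/3.
T₂ = 407 × (3.83/39.9)^(2/3) = 85.33 K.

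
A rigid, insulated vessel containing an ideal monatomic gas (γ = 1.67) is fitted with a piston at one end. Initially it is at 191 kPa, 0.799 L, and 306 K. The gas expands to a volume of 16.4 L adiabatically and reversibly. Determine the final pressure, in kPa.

P₂ ≈ 1.23 kPa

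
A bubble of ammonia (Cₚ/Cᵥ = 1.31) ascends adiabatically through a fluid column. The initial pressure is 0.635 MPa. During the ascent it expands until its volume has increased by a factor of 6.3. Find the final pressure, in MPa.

P₂ ≈ 0.0570 MPa

Adiabatic: P₁V₁^γ = P₂V₂^γ ⇒ P₂ = P₁ (V₁/V₂)^γ.
P₂ = 0.635 × (1/6.3)^(1.31) = 0.05697 MPa.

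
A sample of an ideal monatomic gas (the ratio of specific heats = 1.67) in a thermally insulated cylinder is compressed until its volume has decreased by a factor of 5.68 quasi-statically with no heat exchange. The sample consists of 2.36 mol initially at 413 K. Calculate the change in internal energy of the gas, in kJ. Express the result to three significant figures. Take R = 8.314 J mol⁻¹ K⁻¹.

Adiabatic: T₁V₁^(γ−1) = T₂V₂^(γ−1) ⇒ T₂ = T₁ (V₁/V₂)^(γ−1).
T₂ = 413 × 5.68^(0.67) = 1322 K.
Q = 0, so ΔU = W_on_gas = nCᵥΔT with Cᵥ = R/(γ−1) = 12.41 J/(mol·K).
ΔU = 2.36 × 12.41 × (1322 − 413) = 26630 J.

ΔU ≈ 26.6 kJ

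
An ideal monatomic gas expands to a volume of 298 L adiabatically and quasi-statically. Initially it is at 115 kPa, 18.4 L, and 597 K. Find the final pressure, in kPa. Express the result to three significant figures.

Since PV^γ is constant along a reversible adiabat, P₂ = P₁ (V₁/V₂)^γ.
γ = 5/3 for a monatomic ideal gas.
P₂ = 115 × (18.4/298)^(5/3) = 1.109 kPa.

P₂ ≈ 1.11 kPa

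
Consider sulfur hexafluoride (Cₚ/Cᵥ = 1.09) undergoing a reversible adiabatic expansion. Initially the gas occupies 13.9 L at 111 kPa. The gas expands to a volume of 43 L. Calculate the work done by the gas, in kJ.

W ≈ 1.66 kJ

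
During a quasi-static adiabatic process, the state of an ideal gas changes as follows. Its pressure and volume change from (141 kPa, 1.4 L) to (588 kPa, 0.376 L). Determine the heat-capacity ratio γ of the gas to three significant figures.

γ ≈ 1.09

PV^γ = const ⇒ γ = ln(P₂/P₁) / ln(V₁/V₂).
γ = ln(588/141) / ln(1.4/0.376) = 1.086.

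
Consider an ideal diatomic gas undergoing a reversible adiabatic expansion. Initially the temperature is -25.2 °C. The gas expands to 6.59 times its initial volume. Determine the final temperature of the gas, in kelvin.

T₂ ≈ 117 K

For a reversible adiabat TV^(γ−1) is constant, so T₂ = T₁ (V₁/V₂)^(γ−1).
For a diatomic ideal gas γ = 7/5, so γ−1 = 2/5.
T₁ = -25.2 °C = 247.9 K.
T₂ = 247.9 × (1/6.59)^(2/5) = 116.6 K.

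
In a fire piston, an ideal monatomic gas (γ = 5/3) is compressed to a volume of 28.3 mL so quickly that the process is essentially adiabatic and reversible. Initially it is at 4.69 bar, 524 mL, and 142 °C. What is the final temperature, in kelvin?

T₂ ≈ 2910 K

For a reversible adiabat TV^(γ−1) is constant, so T₂ = T₁ (V₁/V₂)^(γ−1).
T₁ = 142 °C = 415.1 K.
T₂ = 415.1 × (524/28.3)^(2/3) = 2906 K.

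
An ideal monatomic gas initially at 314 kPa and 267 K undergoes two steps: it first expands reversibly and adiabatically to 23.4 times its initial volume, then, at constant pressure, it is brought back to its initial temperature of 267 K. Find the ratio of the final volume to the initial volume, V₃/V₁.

V₃/V₁ ≈ 191

For a monatomic ideal gas γ = 5/3.
Adiabatic step: V₂/V₁ = 23.4; T₂ = T₁·(1/23.4)^(2/3) = 32.64 K.
Isobaric step: V₃/V₂ = T₃/T₂ = 267/32.64.
V₃/V₁ = (V₂/V₁)(V₃/V₂) = 23.4 × (267/32.64) = 191.4.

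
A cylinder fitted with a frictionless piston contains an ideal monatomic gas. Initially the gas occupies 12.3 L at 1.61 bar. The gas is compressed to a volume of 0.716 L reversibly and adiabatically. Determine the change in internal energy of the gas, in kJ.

γ = 5/3 for a monatomic ideal gas.
P₂ = P₁(V₁/V₂)^γ = 1.61×(12.3/0.716)^(5/3) = 184.1 bar.
For a reversible adiabat, W_by_gas = (P₁V₁ − P₂V₂)/(γ−1).
W_by = (161000×0.0123 − 1.841×10^7×0.000716) / (2/3) = -16810 J.
Q = 0 ⇒ ΔU = −W_by = 16810 J.

ΔU ≈ 16.8 kJ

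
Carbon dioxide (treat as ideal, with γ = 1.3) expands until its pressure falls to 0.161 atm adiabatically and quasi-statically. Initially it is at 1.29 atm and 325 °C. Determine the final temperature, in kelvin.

Adiabatic: T₂/T₁ = (P₂/P₁)^((γ−1)/γ).
T₁ = 325 °C = 598.1 K.
T₂ = 598.1 × (0.161/1.29)^(0.231) = 370 K.

T₂ ≈ 370 K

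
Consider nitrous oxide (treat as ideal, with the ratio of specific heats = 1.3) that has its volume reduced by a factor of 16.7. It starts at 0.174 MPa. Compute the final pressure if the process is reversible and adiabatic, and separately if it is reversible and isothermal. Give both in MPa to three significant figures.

adiabatic: 6.76 MPa; isothermal: 2.91 MPa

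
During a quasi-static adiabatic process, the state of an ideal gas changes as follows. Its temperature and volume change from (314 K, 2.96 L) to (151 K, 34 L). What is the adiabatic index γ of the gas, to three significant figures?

TV^(γ−1) = const ⇒ γ − 1 = ln(T₂/T₁) / ln(V₁/V₂).
γ = 1 + ln(151/314) / ln(2.96/34) = 1.3.

γ ≈ 1.30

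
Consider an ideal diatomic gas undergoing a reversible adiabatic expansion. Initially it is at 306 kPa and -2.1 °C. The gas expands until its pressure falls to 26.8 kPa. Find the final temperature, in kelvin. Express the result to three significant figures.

T₂ ≈ 135 K

Along an adiabat T P^((1−γ)/γ) is constant, so T₂ = T₁ (P₂/P₁)^((γ−1)/γ).
For a diatomic ideal gas γ = 7/5, so (γ−1)/γ = 2/7.
T₁ = -2.1 °C = 271 K.
T₂ = 271 × (26.8/306)^(2/7) = 135.2 K.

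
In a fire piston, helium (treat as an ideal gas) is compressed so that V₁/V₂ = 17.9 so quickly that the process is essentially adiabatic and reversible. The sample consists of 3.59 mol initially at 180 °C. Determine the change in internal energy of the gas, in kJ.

ΔU ≈ 119 kJ

For a reversible adiabat TV^(γ−1) is constant, so T₂ = T₁ (V₁/V₂)^(γ−1).
γ = 5/3 for a monatomic ideal gas, so γ−1 = 2/3.
T₁ = 180 °C = 453.1 K.
T₂ = 453.1 × 17.9^(2/3) = 3101 K.
Q = 0, so ΔU = W_on_gas = nCᵥΔT with Cᵥ = R/(γ−1) = 12.47 J/(mol·K).
ΔU = 3.59 × 12.47 × (3101 − 453.1) = 118500 J.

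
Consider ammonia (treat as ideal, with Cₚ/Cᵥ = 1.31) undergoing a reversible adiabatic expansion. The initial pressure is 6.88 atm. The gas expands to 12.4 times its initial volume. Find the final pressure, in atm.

P₂ ≈ 0.254 atm

Since PV^γ is constant along a reversible adiabat, P₂ = P₁ (V₁/V₂)^γ.
P₂ = 6.88 × (1/12.4)^(1.31) = 0.2542 atm.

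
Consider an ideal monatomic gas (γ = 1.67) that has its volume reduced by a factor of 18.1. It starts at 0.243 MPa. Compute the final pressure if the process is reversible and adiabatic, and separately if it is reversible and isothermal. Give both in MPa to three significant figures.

adiabatic: 30.6 MPa; isothermal: 4.40 MPa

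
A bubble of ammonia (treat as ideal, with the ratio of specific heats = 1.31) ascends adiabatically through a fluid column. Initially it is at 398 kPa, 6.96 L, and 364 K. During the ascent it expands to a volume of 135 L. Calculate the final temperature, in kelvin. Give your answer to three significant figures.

T₂ ≈ 145 K

For a reversible adiabat TV^(γ−1) is constant, so T₂ = T₁ (V₁/V₂)^(γ−1).
T₂ = 364 × (6.96/135)^(0.31) = 145.2 K.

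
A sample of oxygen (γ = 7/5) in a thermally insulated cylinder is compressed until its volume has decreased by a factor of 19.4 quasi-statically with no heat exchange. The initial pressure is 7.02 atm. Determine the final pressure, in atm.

Adiabatic: P₁V₁^γ = P₂V₂^γ ⇒ P₂ = P₁ (V₁/V₂)^γ.
P₂ = 7.02 × 19.4^(7/5) = 445.9 atm.

P₂ ≈ 446 atm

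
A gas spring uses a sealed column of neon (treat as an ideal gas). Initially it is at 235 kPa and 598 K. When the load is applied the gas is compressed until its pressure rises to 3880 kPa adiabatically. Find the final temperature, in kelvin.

T₂ ≈ 1840 K

Along an adiabat T P^((1−γ)/γ) is constant, so T₂ = T₁ (P₂/P₁)^((γ−1)/γ).
For a monatomic ideal gas γ = 5/3, so (γ−1)/γ = 2/5.
T₂ = 598 × (3880/235)^(2/5) = 1836 K.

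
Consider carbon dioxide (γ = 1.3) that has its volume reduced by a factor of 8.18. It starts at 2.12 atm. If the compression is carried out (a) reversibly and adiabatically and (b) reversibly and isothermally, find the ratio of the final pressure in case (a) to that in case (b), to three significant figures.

P_adiabatic / P_isothermal ≈ 1.88

Isothermal: P_b = P₁(V₁/V₂) = 2.12×8.18.
Adiabatic: P_a = P₁(V₁/V₂)^γ = 2.12×8.18^(1.3).
P_a/P_b = (V₁/V₂)^(γ−1) = 8.18^(0.3) = 1.879.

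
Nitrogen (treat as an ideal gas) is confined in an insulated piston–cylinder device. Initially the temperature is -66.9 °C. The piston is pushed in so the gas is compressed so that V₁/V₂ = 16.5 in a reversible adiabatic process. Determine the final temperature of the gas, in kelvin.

For a reversible adiabat TV^(γ−1) is constant, so T₂ = T₁ (V₁/V₂)^(γ−1).
For a diatomic ideal gas γ = 7/5, so γ−1 = 2/5.
T₁ = -66.9 °C = 206.2 K.
T₂ = 206.2 × 16.5^(2/5) = 633 K.

T₂ ≈ 633 K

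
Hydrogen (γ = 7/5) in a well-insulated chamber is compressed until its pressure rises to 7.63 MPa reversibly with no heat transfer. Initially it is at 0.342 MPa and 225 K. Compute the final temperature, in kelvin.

T₂ ≈ 546 K

Adiabatic: T₂/T₁ = (P₂/P₁)^((γ−1)/γ).
T₂ = 225 × (7.63/0.342)^(2/7) = 546.3 K.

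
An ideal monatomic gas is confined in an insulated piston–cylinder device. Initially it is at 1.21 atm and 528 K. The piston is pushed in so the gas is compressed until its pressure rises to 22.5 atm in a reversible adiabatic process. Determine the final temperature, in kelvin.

T₂ ≈ 1700 K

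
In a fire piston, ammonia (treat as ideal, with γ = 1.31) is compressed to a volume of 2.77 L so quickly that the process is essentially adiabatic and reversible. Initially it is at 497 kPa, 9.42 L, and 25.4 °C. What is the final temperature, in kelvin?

T₂ ≈ 436 K

Adiabatic: T₁V₁^(γ−1) = T₂V₂^(γ−1) ⇒ T₂ = T₁ (V₁/V₂)^(γ−1).
T₁ = 25.4 °C = 298.5 K.
T₂ = 298.5 × (9.42/2.77)^(0.31) = 436.3 K.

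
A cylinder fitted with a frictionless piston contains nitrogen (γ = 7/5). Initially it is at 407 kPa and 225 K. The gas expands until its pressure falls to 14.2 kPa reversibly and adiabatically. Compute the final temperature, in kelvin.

T₂ ≈ 86.3 K

Along an adiabat T P^((1−γ)/γ) is constant, so T₂ = T₁ (P₂/P₁)^((γ−1)/γ).
T₂ = 225 × (14.2/407)^(2/7) = 86.26 K.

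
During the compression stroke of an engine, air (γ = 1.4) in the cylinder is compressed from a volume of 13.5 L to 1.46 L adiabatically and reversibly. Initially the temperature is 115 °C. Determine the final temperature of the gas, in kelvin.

T₂ ≈ 945 K

Adiabatic: T₁V₁^(γ−1) = T₂V₂^(γ−1) ⇒ T₂ = T₁ (V₁/V₂)^(γ−1).
T₁ = 115 °C = 388.1 K.
T₂ = 388.1 × (13.5/1.46)^(0.4) = 944.9 K.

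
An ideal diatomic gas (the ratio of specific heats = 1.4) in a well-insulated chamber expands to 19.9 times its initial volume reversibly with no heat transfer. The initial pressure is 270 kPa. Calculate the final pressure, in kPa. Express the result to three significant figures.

Since PV^γ is constant along a reversible adiabat, P₂ = P₁ (V₁/V₂)^γ.
P₂ = 270 × (1/19.9)^(1.4) = 4.102 kPa.

P₂ ≈ 4.10 kPa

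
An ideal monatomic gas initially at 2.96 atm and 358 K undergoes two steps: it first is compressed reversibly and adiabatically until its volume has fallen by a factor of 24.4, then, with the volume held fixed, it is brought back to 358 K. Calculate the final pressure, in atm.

For a monatomic ideal gas γ = 5/3.
Adiabatic step (PV^γ = const): P₂ = 2.96×24.4^(5/3) = 607.6 atm; T₂ = 358×24.4^(2/3) = 3012 K.
Isochoric: P₃ = P₂(T₃/T₂) = 607.6 × (358/3012) = 72.22 atm.

P₃ ≈ 72.2 atm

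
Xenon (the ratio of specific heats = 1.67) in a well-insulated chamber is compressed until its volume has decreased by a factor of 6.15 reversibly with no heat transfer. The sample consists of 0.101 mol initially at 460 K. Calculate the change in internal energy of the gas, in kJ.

Adiabatic: T₁V₁^(γ−1) = T₂V₂^(γ−1) ⇒ T₂ = T₁ (V₁/V₂)^(γ−1).
T₂ = 460 × 6.15^(0.67) = 1553 K.
Q = 0, so ΔU = W_on_gas = nCᵥΔT with Cᵥ = R/(γ−1) = 12.41 J/(mol·K).
ΔU = 0.101 × 12.41 × (1553 − 460) = 1370 J.

ΔU ≈ 1.37 kJ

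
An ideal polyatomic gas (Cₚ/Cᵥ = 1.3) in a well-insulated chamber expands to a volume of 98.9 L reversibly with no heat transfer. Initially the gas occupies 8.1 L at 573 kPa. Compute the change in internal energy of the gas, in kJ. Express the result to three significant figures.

P₂ = P₁(V₁/V₂)^γ = 573×(8.1/98.9)^(1.3) = 22.15 kPa.
For a reversible adiabat, W_by_gas = (P₁V₁ − P₂V₂)/(γ−1).
W_by = (573000×0.0081 − 22150×0.0989) / (0.3) = 8168 J.
Q = 0 ⇒ ΔU = −W_by = -8168 J.

ΔU ≈ -8.17 kJ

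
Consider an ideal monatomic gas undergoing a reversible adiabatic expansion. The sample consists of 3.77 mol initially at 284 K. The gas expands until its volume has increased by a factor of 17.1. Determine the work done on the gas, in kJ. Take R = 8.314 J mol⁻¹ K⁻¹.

W ≈ -11.3 kJ

Adiabatic: T₁V₁^(γ−1) = T₂V₂^(γ−1) ⇒ T₂ = T₁ (V₁/V₂)^(γ−1).
γ = 5/3 for a monatomic ideal gas, so γ−1 = 2/3.
T₂ = 284 × (1/17.1)^(2/3) = 42.79 K.
Q = 0, so ΔU = W_on_gas = nCᵥΔT with Cᵥ = R/(γ−1) = 12.47 J/(mol·K).
ΔU = 3.77 × 12.47 × (42.79 − 284) = -11340 J.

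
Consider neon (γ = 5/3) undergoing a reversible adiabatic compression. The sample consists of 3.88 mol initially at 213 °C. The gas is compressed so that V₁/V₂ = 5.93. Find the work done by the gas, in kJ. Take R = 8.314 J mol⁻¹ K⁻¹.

For a reversible adiabat TV^(γ−1) is constant, so T₂ = T₁ (V₁/V₂)^(γ−1).
T₁ = 213 °C = 486.1 K.
T₂ = 486.1 × 5.93^(2/3) = 1593 K.
Q = 0, so ΔU = W_on_gas = nCᵥΔT with Cᵥ = R/(γ−1) = 12.47 J/(mol·K).
ΔU = 3.88 × 12.47 × (1593 − 486.1) = 53540 J.
Work done by the gas = −ΔU = -53540 J.

W ≈ -53.5 kJ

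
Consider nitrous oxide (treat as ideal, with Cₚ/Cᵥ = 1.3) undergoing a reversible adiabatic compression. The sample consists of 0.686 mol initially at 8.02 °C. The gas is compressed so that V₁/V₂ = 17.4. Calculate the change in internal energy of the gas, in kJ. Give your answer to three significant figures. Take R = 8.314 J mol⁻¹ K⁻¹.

For a reversible adiabat TV^(γ−1) is constant, so T₂ = T₁ (V₁/V₂)^(γ−1).
T₁ = 8.02 °C = 281.2 K.
T₂ = 281.2 × 17.4^(0.3) = 662.4 K.
Q = 0, so ΔU = W_on_gas = nCᵥΔT with Cᵥ = R/(γ−1) = 27.71 J/(mol·K).
ΔU = 0.686 × 27.71 × (662.4 − 281.2) = 7248 J.

ΔU ≈ 7.25 kJ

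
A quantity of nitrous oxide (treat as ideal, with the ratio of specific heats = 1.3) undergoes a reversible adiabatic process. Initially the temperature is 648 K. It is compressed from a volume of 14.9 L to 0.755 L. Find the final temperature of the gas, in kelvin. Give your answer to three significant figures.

Adiabatic: T₁V₁^(γ−1) = T₂V₂^(γ−1) ⇒ T₂ = T₁ (V₁/V₂)^(γ−1).
T₂ = 648 × (14.9/0.755)^(0.3) = 1585 K.

T₂ ≈ 1590 K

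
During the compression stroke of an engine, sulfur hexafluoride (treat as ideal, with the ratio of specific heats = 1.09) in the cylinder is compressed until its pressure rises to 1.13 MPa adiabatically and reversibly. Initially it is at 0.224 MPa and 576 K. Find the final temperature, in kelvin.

Along an adiabat T P^((1−γ)/γ) is constant, so T₂ = T₁ (P₂/P₁)^((γ−1)/γ).
T₂ = 576 × (1.13/0.224)^(0.0826) = 658.3 K.

T₂ ≈ 658 K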